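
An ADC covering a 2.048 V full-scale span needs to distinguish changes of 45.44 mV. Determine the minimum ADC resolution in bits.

Number of steps required ≥ 2.048 V / 45.44 mV = 45.07.
Need 2^N ≥ 45.07; 2^5 = 32, 2^6 = 64.
Minimum N = 6.

6 bits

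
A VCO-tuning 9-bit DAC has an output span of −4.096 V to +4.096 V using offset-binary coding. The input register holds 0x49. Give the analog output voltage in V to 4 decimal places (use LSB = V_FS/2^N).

LSB = 8.192 V / 2^9 = 16.000 mV.
Code 0x49 = 73 decimal.
V_out = (−4.096) + 73 × 0.016 V = -2.928 V.

-2.9280 V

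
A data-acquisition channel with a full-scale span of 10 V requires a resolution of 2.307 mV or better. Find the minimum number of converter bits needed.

13 bits

Number of steps required ≥ 10 V / 2.307 mV = 4334.63.
Need 2^N ≥ 4334.63; 2^12 = 4096, 2^13 = 8192.
Minimum N = 13.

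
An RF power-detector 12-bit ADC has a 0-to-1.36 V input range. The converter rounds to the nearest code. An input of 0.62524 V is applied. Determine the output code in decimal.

code 1883

With 4096 levels over 1.36 V, one step is 332.03 µV.
(V_in − V_low)/LSB = (0.62524 − 0) / 0.000332031 = 1883.076.
round(1883.076) = 1883.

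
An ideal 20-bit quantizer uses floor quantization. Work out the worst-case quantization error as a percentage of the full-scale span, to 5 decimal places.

Truncating → worst-case error = 1 LSB = V_FS/2^20, so 100/1048576 = 9.53674e-05 % of full scale.

0.00010 %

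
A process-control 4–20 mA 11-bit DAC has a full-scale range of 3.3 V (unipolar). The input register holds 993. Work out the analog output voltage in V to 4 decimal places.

LSB = 3.3 V / 2^11 = 1.611 mV.
V_out = 0 + 993 × 0.00161133 V = 1.60005 V.

1.6000 V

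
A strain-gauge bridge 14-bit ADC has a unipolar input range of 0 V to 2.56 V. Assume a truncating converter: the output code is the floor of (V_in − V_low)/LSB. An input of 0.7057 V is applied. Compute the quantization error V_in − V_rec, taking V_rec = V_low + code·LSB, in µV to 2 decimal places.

One LSB is 2.56 V / 16384 = 156.25 µV.
Scaled input = 4516.4800 LSBs, so code = 4516.
Code 4516 maps back to 0 + 4516×0.00015625 V = 0.705625 V.
Difference: 7.5e-05 V → 75.00 µV.

75.00 µV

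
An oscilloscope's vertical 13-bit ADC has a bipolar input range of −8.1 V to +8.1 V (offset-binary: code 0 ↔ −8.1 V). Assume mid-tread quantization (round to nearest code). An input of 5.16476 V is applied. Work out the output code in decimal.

code 6708

With 8192 levels over 16.2 V, one step is 1.978 mV.
(V_in − V_low)/LSB = (5.16476 − (−8.1)) / 0.00197754 = 6707.711.
Round → code 6708.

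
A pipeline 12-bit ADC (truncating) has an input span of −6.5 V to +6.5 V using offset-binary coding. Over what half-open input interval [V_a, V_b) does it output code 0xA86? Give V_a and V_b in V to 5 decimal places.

LSB = 13/2^12 = 3.174 mV.
Code 0xA86 = 2694 decimal.
V_a = V_low + 2694·LSB = 2.05029 V; V_b = V_low + 2695·LSB = 2.05347 V.

[2.05029 V, 2.05347 V)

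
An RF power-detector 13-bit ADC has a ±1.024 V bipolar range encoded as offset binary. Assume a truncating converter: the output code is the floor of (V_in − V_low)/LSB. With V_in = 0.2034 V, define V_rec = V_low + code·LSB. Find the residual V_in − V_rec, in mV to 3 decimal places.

0.150 mV

One LSB is 2.048 V / 8192 = 250.00 µV.
(V_in − V_low)/LSB = (0.2034 − (−1.024))/0.00025 = 4909.6000 → code 4909 (floor).
V_rec = (−1.024) + 4909·0.00025 = 0.20325 V.
V_in − V_rec = 0.00015 V = 0.150 mV.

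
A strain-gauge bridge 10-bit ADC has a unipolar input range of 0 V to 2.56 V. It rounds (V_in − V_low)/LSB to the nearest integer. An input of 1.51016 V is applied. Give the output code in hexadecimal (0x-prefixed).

With 1024 levels over 2.56 V, one step is 2.500 mV.
(1.51016 − 0) / 0.0025 = 604.064 LSBs.
Round → code 604.
In hexadecimal (0x-prefixed): 0x25C.

code 0x25C (decimal 604)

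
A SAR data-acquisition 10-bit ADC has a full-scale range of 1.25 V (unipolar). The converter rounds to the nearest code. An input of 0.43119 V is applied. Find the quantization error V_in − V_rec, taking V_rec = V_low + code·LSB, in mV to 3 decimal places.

One LSB is 1.25 V / 1024 = 1.221 mV.
(0.43119 − 0)/0.0012207 = 353.2308; round gives code 353.
Code 353 maps back to 0 + 353×0.0012207 V = 0.4309082 V.
V_in − V_rec = 0.000281797 V = 0.282 mV.

0.282 mV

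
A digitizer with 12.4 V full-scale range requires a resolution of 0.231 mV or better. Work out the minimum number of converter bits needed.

Number of steps required ≥ 12.4 V / 0.231 mV = 53679.65.
Need 2^N ≥ 53679.65; 2^15 = 32768, 2^16 = 65536.
Minimum N = 16.

16 bits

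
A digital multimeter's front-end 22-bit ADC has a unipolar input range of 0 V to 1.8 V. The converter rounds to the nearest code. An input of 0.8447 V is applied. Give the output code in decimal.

code 1968294

LSB = 1.8 V / 4194304 = 0.43 µV.
(0.8447 − 0) / 4.29153e-07 = 1968293.660 LSBs.
round(1968293.660) = 1968294.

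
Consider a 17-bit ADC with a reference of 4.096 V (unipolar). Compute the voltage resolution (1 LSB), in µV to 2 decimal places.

Full-scale span = 4.096 V.
LSB = 4.096 / 2^17 = 4.096 / 131072 = 3.125e-05 V = 31.25 µV.

31.25 µV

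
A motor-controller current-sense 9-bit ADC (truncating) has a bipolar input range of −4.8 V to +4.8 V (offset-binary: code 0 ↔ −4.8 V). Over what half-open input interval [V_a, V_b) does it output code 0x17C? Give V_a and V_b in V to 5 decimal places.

[2.32500 V, 2.34375 V)

LSB = 9.6/2^9 = 18.750 mV.
Code 0x17C = 380 decimal.
V_a = V_low + 380·LSB = 2.325 V; V_b = V_low + 381·LSB = 2.34375 V.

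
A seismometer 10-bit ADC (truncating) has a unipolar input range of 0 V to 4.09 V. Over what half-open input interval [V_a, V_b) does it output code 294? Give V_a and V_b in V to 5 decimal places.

LSB = 4.09/2^10 = 3.994 mV.
V_a = V_low + 294·LSB = 1.17428 V; V_b = V_low + 295·LSB = 1.17827 V.

[1.17428 V, 1.17827 V)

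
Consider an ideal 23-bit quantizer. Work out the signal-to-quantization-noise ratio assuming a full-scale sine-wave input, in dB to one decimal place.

140.2 dB

SNR ≈ 6.02·N + 1.76 dB = 6.02·23 + 1.76 = 140.22 dB.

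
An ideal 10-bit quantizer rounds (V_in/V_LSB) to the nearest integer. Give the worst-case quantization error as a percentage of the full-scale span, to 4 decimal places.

0.0488 %

Rounding → worst-case error = ½ LSB = V_FS/2^11, so 100/2048 = 0.0488281 % of full scale.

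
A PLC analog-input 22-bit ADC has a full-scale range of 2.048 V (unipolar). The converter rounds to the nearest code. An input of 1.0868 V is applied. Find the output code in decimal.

code 2225766

LSB = 2.048 V / 4194304 = 0.49 µV.
(V_in − V_low)/LSB = (1.0868 − 0) / 4.88281e-07 = 2225766.400.
round(2225766.400) = 2225766.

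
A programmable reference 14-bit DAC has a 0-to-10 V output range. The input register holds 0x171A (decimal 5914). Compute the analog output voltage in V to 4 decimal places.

3.6096 V

LSB = 10 V / 2^14 = 0.610 mV.
Code 0x171A = 5914 decimal.
V_out = 0 + 5914 × 0.000610352 V = 3.60962 V.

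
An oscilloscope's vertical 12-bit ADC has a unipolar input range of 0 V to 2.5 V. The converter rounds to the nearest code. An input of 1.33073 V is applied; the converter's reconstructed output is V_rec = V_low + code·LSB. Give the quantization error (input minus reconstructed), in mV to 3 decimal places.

One LSB is 2.5 V / 4096 = 0.610 mV.
(1.33073 − 0)/0.000610352 = 2180.2680; round gives code 2180.
V_rec = 0 + 2180·0.000610352 = 1.3305664 V.
Difference: 0.000163594 V → 0.164 mV.

0.164 mV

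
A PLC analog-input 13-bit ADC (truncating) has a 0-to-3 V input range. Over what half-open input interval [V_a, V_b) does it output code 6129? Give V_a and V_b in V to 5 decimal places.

[2.24451 V, 2.24487 V)

LSB = 3/2^13 = 366.21 µV.
V_a = V_low + 6129·LSB = 2.24451 V; V_b = V_low + 6130·LSB = 2.24487 V.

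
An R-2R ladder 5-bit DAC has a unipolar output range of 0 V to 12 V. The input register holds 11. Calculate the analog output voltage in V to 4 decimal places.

4.1250 V

LSB = 12 V / 2^5 = 375.000 mV.
V_out = 0 + 11 × 0.375 V = 4.125 V.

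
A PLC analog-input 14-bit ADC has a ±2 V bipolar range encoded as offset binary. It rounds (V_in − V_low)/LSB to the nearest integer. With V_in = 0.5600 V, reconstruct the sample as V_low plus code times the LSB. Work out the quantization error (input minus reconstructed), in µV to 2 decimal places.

-58.59 µV

One LSB is 4 V / 16384 = 244.14 µV.
(0.5600 − (−2))/0.000244141 = 10485.7600; round gives code 10486.
Reconstructed: 0.56005859 V.
Error = 0.5600 − 0.56005859 = -5.85937e-05 V = -58.59 µV.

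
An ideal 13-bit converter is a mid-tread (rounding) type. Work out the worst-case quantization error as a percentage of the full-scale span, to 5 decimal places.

Rounding → worst-case error = ½ LSB = V_FS/2^14, so 100/16384 = 0.00610352 % of full scale.

0.00610 %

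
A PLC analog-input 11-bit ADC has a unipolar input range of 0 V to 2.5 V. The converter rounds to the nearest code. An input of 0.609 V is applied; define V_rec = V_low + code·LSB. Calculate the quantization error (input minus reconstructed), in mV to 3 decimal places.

Step size: 2.5 V ÷ 2^11 = 1.221 mV.
(V_in − V_low)/LSB = (0.609 − 0)/0.0012207 = 498.8928 → code 499 (round).
Reconstructed: 0.60913086 V.
Error = 0.609 − 0.60913086 = -0.000130859 V = -0.131 mV.

-0.131 mV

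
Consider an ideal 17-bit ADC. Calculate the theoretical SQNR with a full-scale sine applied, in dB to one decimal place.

104.1 dB

SNR ≈ 6.02·N + 1.76 dB = 6.02·17 + 1.76 = 104.10 dB.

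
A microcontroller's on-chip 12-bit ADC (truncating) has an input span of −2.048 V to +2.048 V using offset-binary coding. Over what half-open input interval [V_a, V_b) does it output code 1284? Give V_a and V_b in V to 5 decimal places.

LSB = 4.096/2^12 = 1.000 mV.
V_a = V_low + 1284·LSB = -0.764 V; V_b = V_low + 1285·LSB = -0.763 V.

[-0.76400 V, -0.76300 V)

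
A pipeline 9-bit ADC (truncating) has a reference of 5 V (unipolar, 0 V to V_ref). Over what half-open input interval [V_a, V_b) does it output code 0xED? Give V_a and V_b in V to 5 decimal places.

LSB = 5/2^9 = 9.766 mV.
Code 0xED = 237 decimal.
V_a = V_low + 237·LSB = 2.31445 V; V_b = V_low + 238·LSB = 2.32422 V.

[2.31445 V, 2.32422 V)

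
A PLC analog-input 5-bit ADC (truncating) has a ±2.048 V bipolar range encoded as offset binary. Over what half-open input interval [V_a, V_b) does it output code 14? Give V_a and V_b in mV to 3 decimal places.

[-256.000 mV, -128.000 mV)

LSB = 4.096/2^5 = 128.000 mV.
V_a = V_low + 14·LSB = -0.256 V; V_b = V_low + 15·LSB = -0.128 V.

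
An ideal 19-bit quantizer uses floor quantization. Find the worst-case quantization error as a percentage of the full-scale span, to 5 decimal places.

0.00019 %

Truncating → worst-case error = 1 LSB = V_FS/2^19, so 100/524288 = 0.000190735 % of full scale.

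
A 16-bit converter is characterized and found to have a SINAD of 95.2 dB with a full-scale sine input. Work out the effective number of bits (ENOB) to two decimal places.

ENOB = (SINAD − 1.76) / 6.02 = (95.2 − 1.76)/6.02 = 15.522.

15.52 bits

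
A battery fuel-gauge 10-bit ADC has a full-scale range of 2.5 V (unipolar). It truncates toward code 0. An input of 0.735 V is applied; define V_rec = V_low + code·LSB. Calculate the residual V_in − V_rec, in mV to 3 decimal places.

One LSB is 2.5 V / 1024 = 2.441 mV.
Scaled input = 301.0560 LSBs, so code = 301.
Reconstructed: 0.73486328 V.
Difference: 0.000136719 V → 0.137 mV.

0.137 mV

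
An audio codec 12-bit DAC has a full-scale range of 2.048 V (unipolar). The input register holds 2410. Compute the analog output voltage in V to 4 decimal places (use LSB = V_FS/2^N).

1.2050 V

LSB = 2.048 V / 2^12 = 0.500 mV.
V_out = 0 + 2410 × 0.0005 V = 1.205 V.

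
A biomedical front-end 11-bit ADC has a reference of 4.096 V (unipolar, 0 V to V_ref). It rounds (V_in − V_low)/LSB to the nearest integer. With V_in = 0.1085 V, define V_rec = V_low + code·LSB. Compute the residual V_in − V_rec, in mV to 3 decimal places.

0.500 mV

One LSB is 4.096 V / 2048 = 2.000 mV.
(0.1085 − 0)/0.002 = 54.2500; round gives code 54.
Code 54 maps back to 0 + 54×0.002 V = 0.108 V.
Error = 0.1085 − 0.108 = 0.0005 V = 0.500 mV.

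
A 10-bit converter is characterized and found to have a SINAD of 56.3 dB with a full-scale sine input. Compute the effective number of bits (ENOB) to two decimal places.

9.06 bits

ENOB = (SINAD − 1.76) / 6.02 = (56.3 − 1.76)/6.02 = 9.060.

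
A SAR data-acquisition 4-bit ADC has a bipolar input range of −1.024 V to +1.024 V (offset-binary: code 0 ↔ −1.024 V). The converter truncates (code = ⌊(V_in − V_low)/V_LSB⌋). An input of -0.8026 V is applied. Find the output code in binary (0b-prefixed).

code 0b1 (decimal 1)

LSB = 2.048 V / 16 = 128.000 mV.
Input sits at 1.730 steps above V_low.
⌊·⌋(1.730) = 1.
In binary (0b-prefixed): 0b1.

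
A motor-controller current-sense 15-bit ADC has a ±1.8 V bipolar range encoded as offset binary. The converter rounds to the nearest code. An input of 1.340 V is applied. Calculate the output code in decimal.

code 28581

Full-scale span = 3.6 V; LSB = 3.6/2^15 = 109.86 µV.
Input sits at 28580.978 steps above V_low.
Round → code 28581.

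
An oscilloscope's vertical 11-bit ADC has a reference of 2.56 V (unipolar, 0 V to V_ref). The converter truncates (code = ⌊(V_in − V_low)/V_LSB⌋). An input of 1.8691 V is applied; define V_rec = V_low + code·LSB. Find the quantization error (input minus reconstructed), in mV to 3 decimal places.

0.350 mV

Step size: 2.56 V ÷ 2^11 = 1.250 mV.
(V_in − V_low)/LSB = (1.8691 − 0)/0.00125 = 1495.2800 → code 1495 (floor).
V_rec = 0 + 1495·0.00125 = 1.86875 V.
Error = 1.8691 − 1.86875 = 0.00035 V = 0.350 mV.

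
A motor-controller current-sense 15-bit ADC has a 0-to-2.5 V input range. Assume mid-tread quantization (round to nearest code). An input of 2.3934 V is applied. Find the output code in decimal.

code 31371

LSB = 2.5 V / 32768 = 76.29 µV.
Input sits at 31370.772 steps above V_low.
round(31370.772) = 31371.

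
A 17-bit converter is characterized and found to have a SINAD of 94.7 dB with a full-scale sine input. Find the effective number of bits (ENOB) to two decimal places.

ENOB = (SINAD − 1.76) / 6.02 = (94.7 − 1.76)/6.02 = 15.439.

15.44 bits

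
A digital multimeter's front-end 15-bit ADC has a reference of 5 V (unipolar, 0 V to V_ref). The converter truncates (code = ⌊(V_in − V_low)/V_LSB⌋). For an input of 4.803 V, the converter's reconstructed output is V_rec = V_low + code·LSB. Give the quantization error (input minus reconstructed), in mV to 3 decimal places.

Step size: 5 V ÷ 2^15 = 152.59 µV.
(4.803 − 0)/0.000152588 = 31476.9408; ⌊·⌋ gives code 31476.
Code 31476 maps back to 0 + 31476×0.000152588 V = 4.8028564 V.
Difference: 0.000143555 V → 0.144 mV.

0.144 mV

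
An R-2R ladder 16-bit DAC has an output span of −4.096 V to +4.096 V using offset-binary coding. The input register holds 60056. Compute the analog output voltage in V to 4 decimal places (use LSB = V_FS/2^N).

LSB = 8.192 V / 2^16 = 125.00 µV.
V_out = (−4.096) + 60056 × 0.000125 V = 3.411 V.

3.4110 V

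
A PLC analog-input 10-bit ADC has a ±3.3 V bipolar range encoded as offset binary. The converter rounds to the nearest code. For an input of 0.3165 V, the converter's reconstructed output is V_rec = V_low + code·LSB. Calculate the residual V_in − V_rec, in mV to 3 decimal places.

0.680 mV

Step size: 6.6 V ÷ 2^10 = 6.445 mV.
(0.3165 − (−3.3))/0.00644531 = 561.1055; round gives code 561.
Code 561 maps back to (−3.3) + 561×0.00644531 V = 0.31582031 V.
V_in − V_rec = 0.000679687 V = 0.680 mV.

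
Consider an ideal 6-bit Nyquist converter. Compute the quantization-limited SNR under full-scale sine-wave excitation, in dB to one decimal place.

SNR ≈ 6.02·N + 1.76 dB = 6.02·6 + 1.76 = 37.88 dB.

37.9 dB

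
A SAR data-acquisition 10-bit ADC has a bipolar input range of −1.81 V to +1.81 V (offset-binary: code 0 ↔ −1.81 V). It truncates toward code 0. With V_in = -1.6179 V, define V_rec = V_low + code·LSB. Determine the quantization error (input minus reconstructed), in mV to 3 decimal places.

1.202 mV

LSB = 3.62/2^10 = 3.535 mV.
Scaled input = 54.3399 LSBs, so code = 54.
Reconstructed: -1.6191016 V.
Difference: 0.00120156 V → 1.202 mV.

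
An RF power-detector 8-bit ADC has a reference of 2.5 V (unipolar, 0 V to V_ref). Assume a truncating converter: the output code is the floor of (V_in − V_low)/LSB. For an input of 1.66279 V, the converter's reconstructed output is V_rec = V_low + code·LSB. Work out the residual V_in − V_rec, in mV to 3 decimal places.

Step size: 2.5 V ÷ 2^8 = 9.766 mV.
(1.66279 − 0)/0.00976562 = 170.2697; ⌊·⌋ gives code 170.
Code 170 maps back to 0 + 170×0.00976562 V = 1.6601562 V.
V_in − V_rec = 0.00263375 V = 2.634 mV.

2.634 mV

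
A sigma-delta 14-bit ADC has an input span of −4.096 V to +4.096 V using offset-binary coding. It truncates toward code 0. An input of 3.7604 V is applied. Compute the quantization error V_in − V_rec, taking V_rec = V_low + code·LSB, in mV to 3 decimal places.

0.400 mV

LSB = 8.192/2^14 = 0.500 mV.
Scaled input = 15712.8000 LSBs, so code = 15712.
V_rec = (−4.096) + 15712·0.0005 = 3.76 V.
Difference: 0.0004 V → 0.400 mV.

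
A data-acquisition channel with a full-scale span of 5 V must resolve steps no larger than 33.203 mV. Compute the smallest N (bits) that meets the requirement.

Number of steps required ≥ 5 V / 33.203 mV = 150.59.
Need 2^N ≥ 150.59; 2^7 = 128, 2^8 = 256.
Minimum N = 8.

8 bits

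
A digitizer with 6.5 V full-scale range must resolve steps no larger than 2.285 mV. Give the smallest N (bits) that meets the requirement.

12 bits

Number of steps required ≥ 6.5 V / 2.285 mV = 2844.64.
Need 2^N ≥ 2844.64; 2^11 = 2048, 2^12 = 4096.
Minimum N = 12.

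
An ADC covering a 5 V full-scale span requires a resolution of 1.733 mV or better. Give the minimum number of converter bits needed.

Number of steps required ≥ 5 V / 1.733 mV = 2885.17.
Need 2^N ≥ 2885.17; 2^11 = 2048, 2^12 = 4096.
Minimum N = 12.

12 bits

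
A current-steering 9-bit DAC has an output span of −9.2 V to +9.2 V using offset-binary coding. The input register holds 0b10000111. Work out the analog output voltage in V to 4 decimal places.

-4.3484 V

LSB = 18.4 V / 2^9 = 35.938 mV.
Code 0b10000111 = 135 decimal.
V_out = (−9.2) + 135 × 0.0359375 V = -4.34844 V.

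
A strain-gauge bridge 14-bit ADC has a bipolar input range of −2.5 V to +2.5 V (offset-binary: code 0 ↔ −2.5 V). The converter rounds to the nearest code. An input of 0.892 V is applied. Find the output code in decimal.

code 11115

Full-scale span = 5 V; LSB = 5/2^14 = 305.18 µV.
(V_in − V_low)/LSB = (0.892 − (−2.5)) / 0.000305176 = 11114.906.
So the output code is 11115.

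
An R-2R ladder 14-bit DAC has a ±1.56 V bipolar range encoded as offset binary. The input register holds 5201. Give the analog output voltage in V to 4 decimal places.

-0.5696 V

LSB = 3.12 V / 2^14 = 190.43 µV.
V_out = (−1.56) + 5201 × 0.00019043 V = -0.569575 V.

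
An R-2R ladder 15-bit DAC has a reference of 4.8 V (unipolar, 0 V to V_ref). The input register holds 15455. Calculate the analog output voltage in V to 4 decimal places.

LSB = 4.8 V / 2^15 = 146.48 µV.
V_out = 0 + 15455 × 0.000146484 V = 2.26392 V.

2.2639 V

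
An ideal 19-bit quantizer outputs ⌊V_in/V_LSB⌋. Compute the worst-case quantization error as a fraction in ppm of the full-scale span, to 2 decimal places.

1.91 ppm

Truncating → worst-case error = 1 LSB = V_FS/2^19, so 1e+06/524288 = 1.90735 ppm of full scale.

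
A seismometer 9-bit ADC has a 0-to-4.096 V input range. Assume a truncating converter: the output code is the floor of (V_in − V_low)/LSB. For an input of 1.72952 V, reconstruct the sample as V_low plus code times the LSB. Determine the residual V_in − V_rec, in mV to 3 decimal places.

1.520 mV

Step size: 4.096 V ÷ 2^9 = 8.000 mV.
(1.72952 − 0)/0.008 = 216.1900; ⌊·⌋ gives code 216.
V_rec = 0 + 216·0.008 = 1.728 V.
Error = 1.72952 − 1.728 = 0.00152 V = 1.520 mV.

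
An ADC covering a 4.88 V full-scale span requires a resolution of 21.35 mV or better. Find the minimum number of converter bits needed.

8 bits

Number of steps required ≥ 4.88 V / 21.35 mV = 228.57.
Need 2^N ≥ 228.57; 2^7 = 128, 2^8 = 256.
Minimum N = 8.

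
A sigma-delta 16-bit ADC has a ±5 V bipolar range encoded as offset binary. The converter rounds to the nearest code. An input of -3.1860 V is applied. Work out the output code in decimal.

LSB = 10 V / 65536 = 152.59 µV.
(V_in − V_low)/LSB = (-3.1860 − (−5)) / 0.000152588 = 11888.230.
So the output code is 11888.

code 11888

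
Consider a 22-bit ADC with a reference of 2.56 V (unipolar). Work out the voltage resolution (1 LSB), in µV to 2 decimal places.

Full-scale span = 2.56 V.
LSB = 2.56 / 2^22 = 2.56 / 4194304 = 6.10352e-07 V = 0.61 µV.

0.61 µV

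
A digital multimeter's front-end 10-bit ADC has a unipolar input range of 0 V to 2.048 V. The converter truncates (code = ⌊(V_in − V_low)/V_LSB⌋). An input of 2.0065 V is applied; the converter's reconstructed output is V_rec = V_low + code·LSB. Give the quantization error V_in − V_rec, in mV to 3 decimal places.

Step size: 2.048 V ÷ 2^10 = 2.000 mV.
(V_in − V_low)/LSB = (2.0065 − 0)/0.002 = 1003.2500 → code 1003 (floor).
Reconstructed: 2.006 V.
V_in − V_rec = 0.0005 V = 0.500 mV.

0.500 mV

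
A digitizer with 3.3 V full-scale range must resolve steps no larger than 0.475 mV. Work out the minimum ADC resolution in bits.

Number of steps required ≥ 3.3 V / 0.475 mV = 6947.37.
Need 2^N ≥ 6947.37; 2^12 = 4096, 2^13 = 8192.
Minimum N = 13.

13 bits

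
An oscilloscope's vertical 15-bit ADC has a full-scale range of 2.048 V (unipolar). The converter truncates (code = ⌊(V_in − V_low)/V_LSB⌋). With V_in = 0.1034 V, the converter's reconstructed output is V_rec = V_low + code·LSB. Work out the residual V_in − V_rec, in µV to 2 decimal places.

One LSB is 2.048 V / 32768 = 62.50 µV.
Scaled input = 1654.4000 LSBs, so code = 1654.
V_rec = 0 + 1654·6.25e-05 = 0.103375 V.
Difference: 2.5e-05 V → 25.00 µV.

25.00 µV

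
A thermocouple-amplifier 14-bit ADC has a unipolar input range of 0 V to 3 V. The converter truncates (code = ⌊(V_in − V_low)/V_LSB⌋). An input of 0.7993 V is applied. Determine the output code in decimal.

code 4365

LSB = 3 V / 16384 = 183.11 µV.
(V_in − V_low)/LSB = (0.7993 − 0) / 0.000183105 = 4365.244.
Floor → code 4365.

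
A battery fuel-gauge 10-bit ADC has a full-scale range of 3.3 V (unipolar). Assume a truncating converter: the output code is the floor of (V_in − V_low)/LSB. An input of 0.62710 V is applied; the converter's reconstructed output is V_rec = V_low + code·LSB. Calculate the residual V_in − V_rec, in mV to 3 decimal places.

1.905 mV

Step size: 3.3 V ÷ 2^10 = 3.223 mV.
(V_in − V_low)/LSB = (0.62710 − 0)/0.00322266 = 194.5910 → code 194 (floor).
V_rec = 0 + 194·0.00322266 = 0.62519531 V.
Error = 0.62710 − 0.62519531 = 0.00190469 V = 1.905 mV.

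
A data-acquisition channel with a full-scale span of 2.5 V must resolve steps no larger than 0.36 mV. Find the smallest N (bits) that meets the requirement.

13 bits

Number of steps required ≥ 2.5 V / 0.36 mV = 6944.44.
Need 2^N ≥ 6944.44; 2^12 = 4096, 2^13 = 8192.
Minimum N = 13.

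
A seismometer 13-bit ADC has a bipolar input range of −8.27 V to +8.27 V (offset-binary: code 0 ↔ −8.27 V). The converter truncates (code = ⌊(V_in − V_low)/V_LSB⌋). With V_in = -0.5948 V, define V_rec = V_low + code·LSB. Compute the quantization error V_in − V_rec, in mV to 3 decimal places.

LSB = 16.54/2^13 = 2.019 mV.
Scaled input = 3801.4050 LSBs, so code = 3801.
Reconstructed: -0.59561768 V.
Error = -0.5948 − (−0.59561768) = 0.000817676 V = 0.818 mV.

0.818 mV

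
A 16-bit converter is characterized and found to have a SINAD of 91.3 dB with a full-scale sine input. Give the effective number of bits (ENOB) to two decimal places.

ENOB = (SINAD − 1.76) / 6.02 = (91.3 − 1.76)/6.02 = 14.874.

14.87 bits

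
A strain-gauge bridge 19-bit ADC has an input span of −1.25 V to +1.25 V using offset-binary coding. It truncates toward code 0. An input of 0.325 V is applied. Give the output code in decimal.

code 330301

With 524288 levels over 2.5 V, one step is 4.77 µV.
(V_in − V_low)/LSB = (0.325 − (−1.25)) / 4.76837e-06 = 330301.440.
So the output code is 330301.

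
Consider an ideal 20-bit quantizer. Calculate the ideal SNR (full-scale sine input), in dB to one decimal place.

122.2 dB

SNR ≈ 6.02·N + 1.76 dB = 6.02·20 + 1.76 = 122.16 dB.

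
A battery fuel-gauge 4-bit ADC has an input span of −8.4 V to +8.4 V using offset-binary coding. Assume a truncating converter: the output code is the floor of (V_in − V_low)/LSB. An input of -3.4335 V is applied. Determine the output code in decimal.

code 4

Full-scale span = 16.8 V; LSB = 16.8/2^4 = 1.0500 V.
(V_in − V_low)/LSB = (-3.4335 − (−8.4)) / 1.05 = 4.730.
⌊·⌋(4.730) = 4.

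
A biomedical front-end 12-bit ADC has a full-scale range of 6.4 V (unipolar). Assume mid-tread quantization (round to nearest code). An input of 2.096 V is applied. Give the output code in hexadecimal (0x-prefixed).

With 4096 levels over 6.4 V, one step is 1.562 mV.
(V_in − V_low)/LSB = (2.096 − 0) / 0.0015625 = 1341.440.
Round → code 1341.
In hexadecimal (0x-prefixed): 0x53D.

code 0x53D (decimal 1341)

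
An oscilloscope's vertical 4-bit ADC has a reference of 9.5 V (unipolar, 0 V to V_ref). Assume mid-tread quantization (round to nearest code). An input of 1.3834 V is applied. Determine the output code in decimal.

code 2

LSB = 9.5 V / 16 = 0.5938 V.
(1.3834 − 0) / 0.59375 = 2.330 LSBs.
So the output code is 2.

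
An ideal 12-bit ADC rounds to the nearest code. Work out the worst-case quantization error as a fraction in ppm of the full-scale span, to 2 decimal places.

122.07 ppm

Rounding → worst-case error = ½ LSB = V_FS/2^13, so 1e+06/8192 = 122.07 ppm of full scale.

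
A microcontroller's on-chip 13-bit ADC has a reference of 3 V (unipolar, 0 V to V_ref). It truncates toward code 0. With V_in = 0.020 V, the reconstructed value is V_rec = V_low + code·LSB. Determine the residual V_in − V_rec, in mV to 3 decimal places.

One LSB is 3 V / 8192 = 366.21 µV.
(0.020 − 0)/0.000366211 = 54.6133; ⌊·⌋ gives code 54.
Reconstructed: 0.019775391 V.
Error = 0.020 − 0.019775391 = 0.000224609 V = 0.225 mV.

0.225 mV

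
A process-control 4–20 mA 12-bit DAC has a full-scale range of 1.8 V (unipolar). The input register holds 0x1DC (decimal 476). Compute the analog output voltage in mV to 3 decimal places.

LSB = 1.8 V / 2^12 = 439.45 µV.
Code 0x1DC = 476 decimal.
V_out = 0 + 476 × 0.000439453 V = 0.20918 V.
= 209.180 mV.

209.180 mV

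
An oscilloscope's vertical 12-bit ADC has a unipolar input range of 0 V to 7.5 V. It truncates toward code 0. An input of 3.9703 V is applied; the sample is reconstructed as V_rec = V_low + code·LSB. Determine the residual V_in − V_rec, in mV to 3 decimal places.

Step size: 7.5 V ÷ 2^12 = 1.831 mV.
Scaled input = 2168.3132 LSBs, so code = 2168.
Reconstructed: 3.9697266 V.
Difference: 0.000573438 V → 0.573 mV.

0.573 mV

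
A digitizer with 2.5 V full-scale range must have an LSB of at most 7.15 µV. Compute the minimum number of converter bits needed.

19 bits

Number of steps required ≥ 2.5 V / 7.15 µV = 349650.35.
Need 2^N ≥ 349650.35; 2^18 = 262144, 2^19 = 524288.
Minimum N = 19.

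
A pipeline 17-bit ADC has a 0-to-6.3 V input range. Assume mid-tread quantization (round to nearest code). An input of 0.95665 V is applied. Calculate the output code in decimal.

With 131072 levels over 6.3 V, one step is 48.07 µV.
Input sits at 19903.179 steps above V_low.
round(19903.179) = 19903.

code 19903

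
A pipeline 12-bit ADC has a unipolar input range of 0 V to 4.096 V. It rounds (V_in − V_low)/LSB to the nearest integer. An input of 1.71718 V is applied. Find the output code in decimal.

code 1717

With 4096 levels over 4.096 V, one step is 1.000 mV.
(V_in − V_low)/LSB = (1.71718 − 0) / 0.001 = 1717.180.
round(1717.180) = 1717.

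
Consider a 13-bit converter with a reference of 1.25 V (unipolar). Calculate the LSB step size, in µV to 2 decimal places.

Full-scale span = 1.25 V.
LSB = 1.25 / 2^13 = 1.25 / 8192 = 0.000152588 V = 152.59 µV.

152.59 µV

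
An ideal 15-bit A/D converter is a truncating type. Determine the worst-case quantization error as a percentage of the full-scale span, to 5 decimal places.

0.00305 %

Truncating → worst-case error = 1 LSB = V_FS/2^15, so 100/32768 = 0.00305176 % of full scale.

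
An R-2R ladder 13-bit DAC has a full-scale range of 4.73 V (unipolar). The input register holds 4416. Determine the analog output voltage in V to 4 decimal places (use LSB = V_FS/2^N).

LSB = 4.73 V / 2^13 = 0.577 mV.
V_out = 0 + 4416 × 0.000577393 V = 2.54977 V.

2.5498 V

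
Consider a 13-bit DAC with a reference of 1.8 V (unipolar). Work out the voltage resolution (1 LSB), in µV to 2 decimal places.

Full-scale span = 1.8 V.
LSB = 1.8 / 2^13 = 1.8 / 8192 = 0.000219727 V = 219.73 µV.

219.73 µV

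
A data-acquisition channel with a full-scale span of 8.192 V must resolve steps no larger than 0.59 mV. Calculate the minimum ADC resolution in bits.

Number of steps required ≥ 8.192 V / 0.59 mV = 13884.75.
Need 2^N ≥ 13884.75; 2^13 = 8192, 2^14 = 16384.
Minimum N = 14.

14 bits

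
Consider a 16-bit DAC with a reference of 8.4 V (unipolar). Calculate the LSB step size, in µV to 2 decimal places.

128.17 µV

Full-scale span = 8.4 V.
LSB = 8.4 / 2^16 = 8.4 / 65536 = 0.000128174 V = 128.17 µV.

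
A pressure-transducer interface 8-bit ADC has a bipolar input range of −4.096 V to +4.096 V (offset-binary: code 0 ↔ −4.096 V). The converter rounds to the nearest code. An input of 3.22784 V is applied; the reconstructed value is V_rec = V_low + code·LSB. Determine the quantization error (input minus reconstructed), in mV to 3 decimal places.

LSB = 8.192/2^8 = 32.000 mV.
(3.22784 − (−4.096))/0.032 = 228.8700; round gives code 229.
Reconstructed: 3.232 V.
V_in − V_rec = -0.00416 V = -4.160 mV.

-4.160 mV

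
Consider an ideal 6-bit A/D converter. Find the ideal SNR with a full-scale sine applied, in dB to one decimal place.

SNR ≈ 6.02·N + 1.76 dB = 6.02·6 + 1.76 = 37.88 dB.

37.9 dB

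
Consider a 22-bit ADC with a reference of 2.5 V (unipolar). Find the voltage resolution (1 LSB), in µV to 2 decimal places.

Full-scale span = 2.5 V.
LSB = 2.5 / 2^22 = 2.5 / 4194304 = 5.96046e-07 V = 0.60 µV.

0.60 µV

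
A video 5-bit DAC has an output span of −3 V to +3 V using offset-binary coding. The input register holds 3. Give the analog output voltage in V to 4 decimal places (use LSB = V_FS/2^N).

-2.4375 V

LSB = 6 V / 2^5 = 187.500 mV.
V_out = (−3) + 3 × 0.1875 V = -2.4375 V.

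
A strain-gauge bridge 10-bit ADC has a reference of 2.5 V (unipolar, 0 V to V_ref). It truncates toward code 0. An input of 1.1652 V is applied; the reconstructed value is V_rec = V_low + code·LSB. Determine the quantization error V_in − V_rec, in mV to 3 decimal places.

0.649 mV

LSB = 2.5/2^10 = 2.441 mV.
(V_in − V_low)/LSB = (1.1652 − 0)/0.00244141 = 477.2659 → code 477 (floor).
Code 477 maps back to 0 + 477×0.00244141 V = 1.1645508 V.
Difference: 0.000649219 V → 0.649 mV.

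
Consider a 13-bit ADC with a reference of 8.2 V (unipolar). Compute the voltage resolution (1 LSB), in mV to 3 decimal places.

1.001 mV

Full-scale span = 8.2 V.
LSB = 8.2 / 2^13 = 8.2 / 8192 = 0.00100098 V = 1.001 mV.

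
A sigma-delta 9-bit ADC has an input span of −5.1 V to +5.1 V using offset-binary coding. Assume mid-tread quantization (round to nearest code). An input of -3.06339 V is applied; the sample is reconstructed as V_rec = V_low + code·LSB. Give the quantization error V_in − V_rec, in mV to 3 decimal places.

4.579 mV

LSB = 10.2/2^9 = 19.922 mV.
(V_in − V_low)/LSB = (-3.06339 − (−5.1))/0.0199219 = 102.2298 → code 102 (round).
V_rec = (−5.1) + 102·0.0199219 = -3.0679687 V.
Error = -3.06339 − (−3.0679687) = 0.00457875 V = 4.579 mV.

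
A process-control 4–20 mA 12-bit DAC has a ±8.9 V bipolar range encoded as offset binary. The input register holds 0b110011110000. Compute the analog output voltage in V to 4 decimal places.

5.4930 V

LSB = 17.8 V / 2^12 = 4.346 mV.
Code 0b110011110000 = 3312 decimal.
V_out = (−8.9) + 3312 × 0.0043457 V = 5.49297 V.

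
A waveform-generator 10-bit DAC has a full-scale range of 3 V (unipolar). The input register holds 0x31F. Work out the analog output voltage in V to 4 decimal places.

2.3408 V

LSB = 3 V / 2^10 = 2.930 mV.
Code 0x31F = 799 decimal.
V_out = 0 + 799 × 0.00292969 V = 2.34082 V.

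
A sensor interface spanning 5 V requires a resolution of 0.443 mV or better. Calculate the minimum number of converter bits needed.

Number of steps required ≥ 5 V / 0.443 mV = 11286.68.
Need 2^N ≥ 11286.68; 2^13 = 8192, 2^14 = 16384.
Minimum N = 14.

14 bits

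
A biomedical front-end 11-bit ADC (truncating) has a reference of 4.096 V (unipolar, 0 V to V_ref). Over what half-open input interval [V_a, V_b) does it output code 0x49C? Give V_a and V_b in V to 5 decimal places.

[2.36000 V, 2.36200 V)

LSB = 4.096/2^11 = 2.000 mV.
Code 0x49C = 1180 decimal.
V_a = V_low + 1180·LSB = 2.36 V; V_b = V_low + 1181·LSB = 2.362 V.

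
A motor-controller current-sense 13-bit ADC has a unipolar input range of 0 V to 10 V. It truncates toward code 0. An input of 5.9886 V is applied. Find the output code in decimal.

code 4905

Full-scale span = 10 V; LSB = 10/2^13 = 1.221 mV.
Input sits at 4905.861 steps above V_low.
Floor → code 4905.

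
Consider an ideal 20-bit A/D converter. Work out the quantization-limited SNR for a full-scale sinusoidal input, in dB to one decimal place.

SNR ≈ 6.02·N + 1.76 dB = 6.02·20 + 1.76 = 122.16 dB.

122.2 dB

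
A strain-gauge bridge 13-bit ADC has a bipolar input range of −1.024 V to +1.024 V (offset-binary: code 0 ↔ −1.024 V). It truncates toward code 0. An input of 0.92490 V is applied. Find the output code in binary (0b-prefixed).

code 0b1111001110011 (decimal 7795)

Full-scale span = 2.048 V; LSB = 2.048/2^13 = 250.00 µV.
Input sits at 7795.600 steps above V_low.
Floor → code 7795.
In binary (0b-prefixed): 0b1111001110011.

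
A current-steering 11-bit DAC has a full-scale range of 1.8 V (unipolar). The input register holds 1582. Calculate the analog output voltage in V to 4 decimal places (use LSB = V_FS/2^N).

1.3904 V

LSB = 1.8 V / 2^11 = 0.879 mV.
V_out = 0 + 1582 × 0.000878906 V = 1.39043 V.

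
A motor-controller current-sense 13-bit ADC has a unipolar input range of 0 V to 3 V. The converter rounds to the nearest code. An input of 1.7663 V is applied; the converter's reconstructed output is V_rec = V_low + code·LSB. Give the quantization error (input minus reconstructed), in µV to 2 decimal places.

64.65 µV

Step size: 3 V ÷ 2^13 = 366.21 µV.
(1.7663 − 0)/0.000366211 = 4823.1765; round gives code 4823.
Reconstructed: 1.7662354 V.
Error = 1.7663 − 1.7662354 = 6.46484e-05 V = 64.65 µV.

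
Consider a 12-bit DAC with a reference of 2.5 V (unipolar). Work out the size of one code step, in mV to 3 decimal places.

0.610 mV

Full-scale span = 2.5 V.
LSB = 2.5 / 2^12 = 2.5 / 4096 = 0.000610352 V = 0.610 mV.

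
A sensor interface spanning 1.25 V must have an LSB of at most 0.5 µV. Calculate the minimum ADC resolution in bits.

22 bits

Number of steps required ≥ 1.25 V / 0.5 µV = 2500000.00.
Need 2^N ≥ 2500000.00; 2^21 = 2097152, 2^22 = 4194304.
Minimum N = 22.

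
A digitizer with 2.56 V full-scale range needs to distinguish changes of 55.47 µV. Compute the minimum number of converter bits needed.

Number of steps required ≥ 2.56 V / 55.47 µV = 46151.07.
Need 2^N ≥ 46151.07; 2^15 = 32768, 2^16 = 65536.
Minimum N = 16.

16 bits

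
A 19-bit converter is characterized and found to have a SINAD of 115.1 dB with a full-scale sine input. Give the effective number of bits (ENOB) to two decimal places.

18.83 bits

ENOB = (SINAD − 1.76) / 6.02 = (115.1 − 1.76)/6.02 = 18.827.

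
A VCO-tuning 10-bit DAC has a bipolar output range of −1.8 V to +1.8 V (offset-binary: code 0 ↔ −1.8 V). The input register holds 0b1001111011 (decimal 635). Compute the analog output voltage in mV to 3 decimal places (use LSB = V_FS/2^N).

432.422 mV

LSB = 3.6 V / 2^10 = 3.516 mV.
Code 0b1001111011 = 635 decimal.
V_out = (−1.8) + 635 × 0.00351563 V = 0.432422 V.
= 432.422 mV.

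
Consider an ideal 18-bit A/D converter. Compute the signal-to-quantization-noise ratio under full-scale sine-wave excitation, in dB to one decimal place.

SNR ≈ 6.02·N + 1.76 dB = 6.02·18 + 1.76 = 110.12 dB.

110.1 dB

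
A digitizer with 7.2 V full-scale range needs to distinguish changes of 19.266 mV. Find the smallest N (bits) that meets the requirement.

Number of steps required ≥ 7.2 V / 19.266 mV = 373.72.
Need 2^N ≥ 373.72; 2^8 = 256, 2^9 = 512.
Minimum N = 9.

9 bits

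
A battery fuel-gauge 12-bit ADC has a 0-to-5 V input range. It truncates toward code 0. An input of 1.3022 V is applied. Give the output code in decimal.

With 4096 levels over 5 V, one step is 1.221 mV.
(V_in − V_low)/LSB = (1.3022 − 0) / 0.0012207 = 1066.762.
Floor → code 1066.

code 1066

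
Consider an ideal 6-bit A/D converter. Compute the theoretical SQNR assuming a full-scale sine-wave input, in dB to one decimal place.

SNR ≈ 6.02·N + 1.76 dB = 6.02·6 + 1.76 = 37.88 dB.

37.9 dB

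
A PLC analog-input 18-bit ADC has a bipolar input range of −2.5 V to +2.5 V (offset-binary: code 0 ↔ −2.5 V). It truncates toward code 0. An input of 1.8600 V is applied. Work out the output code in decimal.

Full-scale span = 5 V; LSB = 5/2^18 = 19.07 µV.
Input sits at 228589.568 steps above V_low.
So the output code is 228589.

code 228589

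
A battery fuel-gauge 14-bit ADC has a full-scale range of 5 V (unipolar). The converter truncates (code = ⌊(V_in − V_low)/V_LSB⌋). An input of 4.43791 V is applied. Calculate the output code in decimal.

code 14542

LSB = 5 V / 16384 = 305.18 µV.
Input sits at 14542.143 steps above V_low.
Floor → code 14542.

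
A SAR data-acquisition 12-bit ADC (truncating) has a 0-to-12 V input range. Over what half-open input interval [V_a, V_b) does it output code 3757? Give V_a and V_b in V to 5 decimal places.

LSB = 12/2^12 = 2.930 mV.
V_a = V_low + 3757·LSB = 11.0068 V; V_b = V_low + 3758·LSB = 11.0098 V.

[11.00684 V, 11.00977 V)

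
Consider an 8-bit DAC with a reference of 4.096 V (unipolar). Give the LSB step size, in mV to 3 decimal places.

16.000 mV

Full-scale span = 4.096 V.
LSB = 4.096 / 2^8 = 4.096 / 256 = 0.016 V = 16.000 mV.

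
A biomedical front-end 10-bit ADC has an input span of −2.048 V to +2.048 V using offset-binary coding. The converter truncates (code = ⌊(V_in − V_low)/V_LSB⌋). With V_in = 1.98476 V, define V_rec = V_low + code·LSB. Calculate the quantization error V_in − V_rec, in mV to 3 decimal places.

0.760 mV

LSB = 4.096/2^10 = 4.000 mV.
(1.98476 − (−2.048))/0.004 = 1008.1900; ⌊·⌋ gives code 1008.
Reconstructed: 1.984 V.
Difference: 0.00076 V → 0.760 mV.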